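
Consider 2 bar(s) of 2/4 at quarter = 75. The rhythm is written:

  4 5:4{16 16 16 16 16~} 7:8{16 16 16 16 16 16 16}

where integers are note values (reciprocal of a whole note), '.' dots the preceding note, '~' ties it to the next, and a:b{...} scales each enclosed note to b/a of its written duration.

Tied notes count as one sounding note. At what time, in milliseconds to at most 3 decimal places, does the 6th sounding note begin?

note 6 onset = 9/5b = 1440.0ms

1. 0.0ms @ 0 + 800.0ms (1)
2. 800.0ms @ 1 + 160.0ms (1/5)
3. 960.0ms @ 6/5 + 160.0ms (1/5)
4. 1120.0ms @ 7/5 + 160.0ms (1/5)
5. 1280.0ms @ 8/5 + 160.0ms (1/5)
6. 1440.0ms @ 9/5 + 388.571ms (17/35)
7. 1828.571ms @ 16/7 + 228.571ms (2/7)
8. 2057.143ms @ 18/7 + 228.571ms (2/7)
9. 2285.714ms @ 20/7 + 228.571ms (2/7)
10. 2514.286ms @ 22/7 + 228.571ms (2/7)
11. 2742.857ms @ 24/7 + 228.571ms (2/7)
12. 2971.429ms @ 26/7 + 228.571ms (2/7)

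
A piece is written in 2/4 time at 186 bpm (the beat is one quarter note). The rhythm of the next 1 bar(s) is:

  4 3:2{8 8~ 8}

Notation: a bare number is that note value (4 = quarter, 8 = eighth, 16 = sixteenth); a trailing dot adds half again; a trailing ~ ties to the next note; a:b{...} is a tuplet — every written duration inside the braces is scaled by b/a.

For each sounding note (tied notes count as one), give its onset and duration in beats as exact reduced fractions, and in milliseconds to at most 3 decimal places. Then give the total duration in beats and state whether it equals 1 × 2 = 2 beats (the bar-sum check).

1) 0.0ms=0b +322.581ms=1b
2) 322.581ms=1b +107.527ms=1/3b
3) 430.108ms=4/3b +215.054ms=2/3b
Σ=2b of 2 (186bpm 2/4) — PASS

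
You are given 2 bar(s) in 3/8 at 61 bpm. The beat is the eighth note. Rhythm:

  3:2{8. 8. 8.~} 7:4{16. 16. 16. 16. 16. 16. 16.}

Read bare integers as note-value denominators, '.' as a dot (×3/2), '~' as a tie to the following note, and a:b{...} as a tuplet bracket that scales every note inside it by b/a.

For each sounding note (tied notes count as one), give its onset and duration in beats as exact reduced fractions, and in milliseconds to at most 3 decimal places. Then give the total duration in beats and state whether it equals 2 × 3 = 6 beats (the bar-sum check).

1) 0.0ms=0b +983.607ms=1b
2) 983.607ms=1b +983.607ms=1b
3) 1967.213ms=2b +1405.152ms=10/7b
4) 3372.365ms=24/7b +421.546ms=3/7b
5) 3793.911ms=27/7b +421.546ms=3/7b
6) 4215.457ms=30/7b +421.546ms=3/7b
7) 4637.002ms=33/7b +421.546ms=3/7b
8) 5058.548ms=36/7b +421.546ms=3/7b
9) 5480.094ms=39/7b +421.546ms=3/7b
Σ=6b of 6 (61bpm 3/8) — PASS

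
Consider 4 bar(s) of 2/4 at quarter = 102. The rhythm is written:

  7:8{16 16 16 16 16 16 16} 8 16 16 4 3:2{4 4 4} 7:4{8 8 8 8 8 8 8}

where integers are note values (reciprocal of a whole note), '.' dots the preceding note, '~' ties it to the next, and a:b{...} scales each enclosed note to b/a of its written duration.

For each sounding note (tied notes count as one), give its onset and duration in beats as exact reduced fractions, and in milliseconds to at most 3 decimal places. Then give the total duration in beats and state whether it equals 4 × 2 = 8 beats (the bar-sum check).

1) 0.0ms=0b +168.067ms=2/7b
2) 168.067ms=2/7b +168.067ms=2/7b
3) 336.134ms=4/7b +168.067ms=2/7b
4) 504.202ms=6/7b +168.067ms=2/7b
5) 672.269ms=8/7b +168.067ms=2/7b
6) 840.336ms=10/7b +168.067ms=2/7b
7) 1008.403ms=12/7b +168.067ms=2/7b
8) 1176.471ms=2b +294.118ms=1/2b
9) 1470.588ms=5/2b +147.059ms=1/4b
10) 1617.647ms=11/4b +147.059ms=1/4b
11) 1764.706ms=3b +588.235ms=1b
12) 2352.941ms=4b +392.157ms=2/3b
13) 2745.098ms=14/3b +392.157ms=2/3b
14) 3137.255ms=16/3b +392.157ms=2/3b
15) 3529.412ms=6b +168.067ms=2/7b
16) 3697.479ms=44/7b +168.067ms=2/7b
17) 3865.546ms=46/7b +168.067ms=2/7b
18) 4033.613ms=48/7b +168.067ms=2/7b
19) 4201.681ms=50/7b +168.067ms=2/7b
20) 4369.748ms=52/7b +168.067ms=2/7b
21) 4537.815ms=54/7b +168.067ms=2/7b
Σ=8b of 8 (102bpm 2/4) — PASS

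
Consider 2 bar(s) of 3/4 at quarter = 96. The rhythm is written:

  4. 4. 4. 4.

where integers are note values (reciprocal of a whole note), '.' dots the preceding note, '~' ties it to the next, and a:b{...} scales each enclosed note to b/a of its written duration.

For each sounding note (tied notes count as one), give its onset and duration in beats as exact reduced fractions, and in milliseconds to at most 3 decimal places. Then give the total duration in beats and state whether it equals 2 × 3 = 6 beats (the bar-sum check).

1) 0.0ms=0b +937.5ms=3/2b
2) 937.5ms=3/2b +937.5ms=3/2b
3) 1875.0ms=3b +937.5ms=3/2b
4) 2812.5ms=9/2b +937.5ms=3/2b
Σ=6b of 6 (96bpm 3/4) — PASS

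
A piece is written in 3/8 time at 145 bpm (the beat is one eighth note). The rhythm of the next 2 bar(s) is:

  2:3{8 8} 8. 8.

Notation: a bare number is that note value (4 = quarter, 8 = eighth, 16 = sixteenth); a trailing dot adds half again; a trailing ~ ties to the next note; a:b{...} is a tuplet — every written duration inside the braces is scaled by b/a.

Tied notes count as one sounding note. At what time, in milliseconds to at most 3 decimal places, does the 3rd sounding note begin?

note 3 onset = 3b = 1241.379ms

1. 0.0ms @ 0 + 620.69ms (3/2)
2. 620.69ms @ 3/2 + 620.69ms (3/2)
3. 1241.379ms @ 3 + 620.69ms (3/2)
4. 1862.069ms @ 9/2 + 620.69ms (3/2)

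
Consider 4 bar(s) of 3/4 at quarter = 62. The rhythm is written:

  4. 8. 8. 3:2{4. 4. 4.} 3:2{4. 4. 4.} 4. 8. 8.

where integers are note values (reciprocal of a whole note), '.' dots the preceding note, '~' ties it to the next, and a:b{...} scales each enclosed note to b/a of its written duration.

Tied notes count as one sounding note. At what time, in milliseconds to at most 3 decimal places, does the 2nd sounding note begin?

note 2 onset = 3/2b = 1451.613ms

1. 0.0ms @ 0 + 1451.613ms (3/2)
2. 1451.613ms @ 3/2 + 725.806ms (3/4)
3. 2177.419ms @ 9/4 + 725.806ms (3/4)
4. 2903.226ms @ 3 + 967.742ms (1)
5. 3870.968ms @ 4 + 967.742ms (1)
6. 4838.71ms @ 5 + 967.742ms (1)
7. 5806.452ms @ 6 + 967.742ms (1)
8. 6774.194ms @ 7 + 967.742ms (1)
9. 7741.935ms @ 8 + 967.742ms (1)
10. 8709.677ms @ 9 + 1451.613ms (3/2)
11. 10161.29ms @ 21/2 + 725.806ms (3/4)
12. 10887.097ms @ 45/4 + 725.806ms (3/4)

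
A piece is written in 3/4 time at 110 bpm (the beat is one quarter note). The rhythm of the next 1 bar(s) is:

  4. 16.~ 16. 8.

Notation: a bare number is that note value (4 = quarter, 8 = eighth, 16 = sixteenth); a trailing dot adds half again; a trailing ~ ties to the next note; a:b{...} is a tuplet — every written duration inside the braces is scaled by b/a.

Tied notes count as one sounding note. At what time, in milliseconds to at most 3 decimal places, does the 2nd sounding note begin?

1. 0.0ms @ 0 + 818.182ms (3/2)
2. 818.182ms @ 3/2 + 409.091ms (3/4)
3. 1227.273ms @ 9/4 + 409.091ms (3/4)

note 2 onset = 3/2b = 818.182ms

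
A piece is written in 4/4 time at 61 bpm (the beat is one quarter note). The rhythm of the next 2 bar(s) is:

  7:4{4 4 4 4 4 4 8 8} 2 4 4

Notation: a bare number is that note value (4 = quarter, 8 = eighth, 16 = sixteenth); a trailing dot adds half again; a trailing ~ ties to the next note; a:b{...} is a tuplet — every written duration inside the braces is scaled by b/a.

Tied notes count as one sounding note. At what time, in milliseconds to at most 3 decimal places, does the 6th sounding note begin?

1. 0.0ms @ 0 + 562.061ms (4/7)
2. 562.061ms @ 4/7 + 562.061ms (4/7)
3. 1124.122ms @ 8/7 + 562.061ms (4/7)
4. 1686.183ms @ 12/7 + 562.061ms (4/7)
5. 2248.244ms @ 16/7 + 562.061ms (4/7)
6. 2810.304ms @ 20/7 + 562.061ms (4/7)
7. 3372.365ms @ 24/7 + 281.03ms (2/7)
8. 3653.396ms @ 26/7 + 281.03ms (2/7)
9. 3934.426ms @ 4 + 1967.213ms (2)
10. 5901.639ms @ 6 + 983.607ms (1)
11. 6885.246ms @ 7 + 983.607ms (1)

note 6 onset = 20/7b = 2810.304ms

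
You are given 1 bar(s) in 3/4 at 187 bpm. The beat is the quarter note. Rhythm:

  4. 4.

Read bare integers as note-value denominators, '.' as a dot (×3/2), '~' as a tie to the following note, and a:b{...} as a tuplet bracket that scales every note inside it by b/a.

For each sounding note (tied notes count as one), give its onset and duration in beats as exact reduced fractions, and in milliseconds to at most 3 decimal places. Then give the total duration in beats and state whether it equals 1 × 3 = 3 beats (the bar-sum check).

1) 0.0ms=0b +481.283ms=3/2b
2) 481.283ms=3/2b +481.283ms=3/2b
Σ=3b of 3 (187bpm 3/4) — PASS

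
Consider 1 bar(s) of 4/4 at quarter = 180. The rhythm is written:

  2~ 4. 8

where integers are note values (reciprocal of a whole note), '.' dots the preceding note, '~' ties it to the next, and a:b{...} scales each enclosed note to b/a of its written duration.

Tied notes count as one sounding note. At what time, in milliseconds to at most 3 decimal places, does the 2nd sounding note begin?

1. 0.0ms @ 0 + 1166.667ms (7/2)
2. 1166.667ms @ 7/2 + 166.667ms (1/2)

note 2 onset = 7/2b = 1166.667ms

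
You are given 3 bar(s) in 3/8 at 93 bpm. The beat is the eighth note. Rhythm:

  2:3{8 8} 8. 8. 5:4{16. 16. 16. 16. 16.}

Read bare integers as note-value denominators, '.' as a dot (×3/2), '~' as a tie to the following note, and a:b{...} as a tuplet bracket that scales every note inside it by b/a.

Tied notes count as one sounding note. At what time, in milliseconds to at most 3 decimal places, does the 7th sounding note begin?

1. 0.0ms @ 0 + 967.742ms (3/2)
2. 967.742ms @ 3/2 + 967.742ms (3/2)
3. 1935.484ms @ 3 + 967.742ms (3/2)
4. 2903.226ms @ 9/2 + 967.742ms (3/2)
5. 3870.968ms @ 6 + 387.097ms (3/5)
6. 4258.065ms @ 33/5 + 387.097ms (3/5)
7. 4645.161ms @ 36/5 + 387.097ms (3/5)
8. 5032.258ms @ 39/5 + 387.097ms (3/5)
9. 5419.355ms @ 42/5 + 387.097ms (3/5)

note 7 onset = 36/5b = 4645.161ms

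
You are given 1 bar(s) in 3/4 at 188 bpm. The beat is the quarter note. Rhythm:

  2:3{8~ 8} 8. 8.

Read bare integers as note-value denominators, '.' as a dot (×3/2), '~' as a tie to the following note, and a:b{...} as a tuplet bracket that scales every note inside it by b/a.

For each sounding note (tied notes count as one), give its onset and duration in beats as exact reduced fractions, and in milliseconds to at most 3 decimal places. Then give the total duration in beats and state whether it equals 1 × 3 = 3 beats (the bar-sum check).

1) 0.0ms=0b +478.723ms=3/2b
2) 478.723ms=3/2b +239.362ms=3/4b
3) 718.085ms=9/4b +239.362ms=3/4b
Σ=3b of 3 (188bpm 3/4) — PASS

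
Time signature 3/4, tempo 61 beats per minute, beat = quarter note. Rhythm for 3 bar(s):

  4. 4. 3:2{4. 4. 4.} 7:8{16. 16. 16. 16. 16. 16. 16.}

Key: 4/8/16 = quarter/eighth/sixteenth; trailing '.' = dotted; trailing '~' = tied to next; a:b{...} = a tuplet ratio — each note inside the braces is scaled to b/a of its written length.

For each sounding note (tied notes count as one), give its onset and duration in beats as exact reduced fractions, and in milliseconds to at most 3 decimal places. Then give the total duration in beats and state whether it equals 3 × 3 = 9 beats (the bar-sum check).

1) 0.0ms=0b +1475.41ms=3/2b
2) 1475.41ms=3/2b +1475.41ms=3/2b
3) 2950.82ms=3b +983.607ms=1b
4) 3934.426ms=4b +983.607ms=1b
5) 4918.033ms=5b +983.607ms=1b
6) 5901.639ms=6b +421.546ms=3/7b
7) 6323.185ms=45/7b +421.546ms=3/7b
8) 6744.731ms=48/7b +421.546ms=3/7b
9) 7166.276ms=51/7b +421.546ms=3/7b
10) 7587.822ms=54/7b +421.546ms=3/7b
11) 8009.368ms=57/7b +421.546ms=3/7b
12) 8430.913ms=60/7b +421.546ms=3/7b
Σ=9b of 9 (61bpm 3/4) — PASS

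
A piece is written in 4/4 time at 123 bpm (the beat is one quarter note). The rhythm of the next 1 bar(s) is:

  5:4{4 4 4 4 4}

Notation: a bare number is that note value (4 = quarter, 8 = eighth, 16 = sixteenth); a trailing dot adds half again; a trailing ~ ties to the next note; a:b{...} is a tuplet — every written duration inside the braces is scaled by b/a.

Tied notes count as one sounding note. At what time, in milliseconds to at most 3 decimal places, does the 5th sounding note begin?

note 5 onset = 16/5b = 1560.976ms

1. 0.0ms @ 0 + 390.244ms (4/5)
2. 390.244ms @ 4/5 + 390.244ms (4/5)
3. 780.488ms @ 8/5 + 390.244ms (4/5)
4. 1170.732ms @ 12/5 + 390.244ms (4/5)
5. 1560.976ms @ 16/5 + 390.244ms (4/5)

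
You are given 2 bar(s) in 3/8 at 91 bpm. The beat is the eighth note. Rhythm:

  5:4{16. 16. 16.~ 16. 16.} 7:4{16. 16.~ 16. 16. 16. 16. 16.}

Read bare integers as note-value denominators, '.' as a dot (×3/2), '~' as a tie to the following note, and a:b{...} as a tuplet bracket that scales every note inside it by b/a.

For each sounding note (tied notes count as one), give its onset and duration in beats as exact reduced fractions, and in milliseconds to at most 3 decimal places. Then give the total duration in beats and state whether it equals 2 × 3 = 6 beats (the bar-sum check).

1) 0.0ms=0b +395.604ms=3/5b
2) 395.604ms=3/5b +395.604ms=3/5b
3) 791.209ms=6/5b +791.209ms=6/5b
4) 1582.418ms=12/5b +395.604ms=3/5b
5) 1978.022ms=3b +282.575ms=3/7b
6) 2260.597ms=24/7b +565.149ms=6/7b
7) 2825.746ms=30/7b +282.575ms=3/7b
8) 3108.32ms=33/7b +282.575ms=3/7b
9) 3390.895ms=36/7b +282.575ms=3/7b
10) 3673.469ms=39/7b +282.575ms=3/7b
Σ=6b of 6 (91bpm 3/8) — PASS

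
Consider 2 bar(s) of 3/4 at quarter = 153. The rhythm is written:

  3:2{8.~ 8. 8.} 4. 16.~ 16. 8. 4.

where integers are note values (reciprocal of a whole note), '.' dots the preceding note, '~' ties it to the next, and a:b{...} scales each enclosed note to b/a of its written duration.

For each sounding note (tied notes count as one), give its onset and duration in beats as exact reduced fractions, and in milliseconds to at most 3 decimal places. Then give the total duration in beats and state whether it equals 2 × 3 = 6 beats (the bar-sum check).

1) 0.0ms=0b +392.157ms=1b
2) 392.157ms=1b +196.078ms=1/2b
3) 588.235ms=3/2b +588.235ms=3/2b
4) 1176.471ms=3b +294.118ms=3/4b
5) 1470.588ms=15/4b +294.118ms=3/4b
6) 1764.706ms=9/2b +588.235ms=3/2b
Σ=6b of 6 (153bpm 3/4) — PASS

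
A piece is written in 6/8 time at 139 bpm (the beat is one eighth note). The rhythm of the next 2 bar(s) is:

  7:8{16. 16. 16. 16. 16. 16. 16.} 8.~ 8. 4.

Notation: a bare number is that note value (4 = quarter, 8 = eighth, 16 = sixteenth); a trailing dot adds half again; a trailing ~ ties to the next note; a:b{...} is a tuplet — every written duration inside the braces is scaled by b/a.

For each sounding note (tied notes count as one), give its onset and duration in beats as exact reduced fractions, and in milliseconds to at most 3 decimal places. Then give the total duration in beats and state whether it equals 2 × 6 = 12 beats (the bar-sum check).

1) 0.0ms=0b +369.99ms=6/7b
2) 369.99ms=6/7b +369.99ms=6/7b
3) 739.979ms=12/7b +369.99ms=6/7b
4) 1109.969ms=18/7b +369.99ms=6/7b
5) 1479.959ms=24/7b +369.99ms=6/7b
6) 1849.949ms=30/7b +369.99ms=6/7b
7) 2219.938ms=36/7b +369.99ms=6/7b
8) 2589.928ms=6b +1294.964ms=3b
9) 3884.892ms=9b +1294.964ms=3b
Σ=12b of 12 (139bpm 6/8) — PASS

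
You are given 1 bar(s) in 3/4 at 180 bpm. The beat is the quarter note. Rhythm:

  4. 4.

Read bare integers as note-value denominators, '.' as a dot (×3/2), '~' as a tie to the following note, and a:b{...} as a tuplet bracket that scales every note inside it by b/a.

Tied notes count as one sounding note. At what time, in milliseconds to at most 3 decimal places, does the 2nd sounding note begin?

note 2 onset = 3/2b = 500.0ms

1. 0.0ms @ 0 + 500.0ms (3/2)
2. 500.0ms @ 3/2 + 500.0ms (3/2)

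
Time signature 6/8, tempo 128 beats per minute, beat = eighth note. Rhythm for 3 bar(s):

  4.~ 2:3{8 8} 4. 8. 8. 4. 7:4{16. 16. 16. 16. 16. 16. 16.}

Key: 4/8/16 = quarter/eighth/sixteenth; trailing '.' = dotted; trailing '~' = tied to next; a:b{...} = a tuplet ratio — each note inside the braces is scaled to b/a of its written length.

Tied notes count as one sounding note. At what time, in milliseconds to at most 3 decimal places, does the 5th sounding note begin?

note 5 onset = 21/2b = 4921.875ms

1. 0.0ms @ 0 + 2109.375ms (9/2)
2. 2109.375ms @ 9/2 + 703.125ms (3/2)
3. 2812.5ms @ 6 + 1406.25ms (3)
4. 4218.75ms @ 9 + 703.125ms (3/2)
5. 4921.875ms @ 21/2 + 703.125ms (3/2)
6. 5625.0ms @ 12 + 1406.25ms (3)
7. 7031.25ms @ 15 + 200.893ms (3/7)
8. 7232.143ms @ 108/7 + 200.893ms (3/7)
9. 7433.036ms @ 111/7 + 200.893ms (3/7)
10. 7633.929ms @ 114/7 + 200.893ms (3/7)
11. 7834.821ms @ 117/7 + 200.893ms (3/7)
12. 8035.714ms @ 120/7 + 200.893ms (3/7)
13. 8236.607ms @ 123/7 + 200.893ms (3/7)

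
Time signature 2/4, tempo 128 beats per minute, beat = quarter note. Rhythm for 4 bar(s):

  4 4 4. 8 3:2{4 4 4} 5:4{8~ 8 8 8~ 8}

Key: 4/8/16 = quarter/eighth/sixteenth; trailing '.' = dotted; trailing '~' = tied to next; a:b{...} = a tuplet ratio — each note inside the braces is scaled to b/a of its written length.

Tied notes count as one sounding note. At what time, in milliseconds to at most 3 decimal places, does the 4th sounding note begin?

1. 0.0ms @ 0 + 468.75ms (1)
2. 468.75ms @ 1 + 468.75ms (1)
3. 937.5ms @ 2 + 703.125ms (3/2)
4. 1640.625ms @ 7/2 + 234.375ms (1/2)
5. 1875.0ms @ 4 + 312.5ms (2/3)
6. 2187.5ms @ 14/3 + 312.5ms (2/3)
7. 2500.0ms @ 16/3 + 312.5ms (2/3)
8. 2812.5ms @ 6 + 375.0ms (4/5)
9. 3187.5ms @ 34/5 + 187.5ms (2/5)
10. 3375.0ms @ 36/5 + 375.0ms (4/5)

note 4 onset = 7/2b = 1640.625ms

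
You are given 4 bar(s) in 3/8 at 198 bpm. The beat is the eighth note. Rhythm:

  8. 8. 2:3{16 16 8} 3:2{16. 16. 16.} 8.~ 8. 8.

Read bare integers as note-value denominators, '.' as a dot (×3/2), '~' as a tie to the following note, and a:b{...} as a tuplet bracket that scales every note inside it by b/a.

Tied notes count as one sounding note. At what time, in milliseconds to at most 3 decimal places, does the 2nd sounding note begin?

note 2 onset = 3/2b = 454.545ms

1. 0.0ms @ 0 + 454.545ms (3/2)
2. 454.545ms @ 3/2 + 454.545ms (3/2)
3. 909.091ms @ 3 + 227.273ms (3/4)
4. 1136.364ms @ 15/4 + 227.273ms (3/4)
5. 1363.636ms @ 9/2 + 454.545ms (3/2)
6. 1818.182ms @ 6 + 151.515ms (1/2)
7. 1969.697ms @ 13/2 + 151.515ms (1/2)
8. 2121.212ms @ 7 + 151.515ms (1/2)
9. 2272.727ms @ 15/2 + 909.091ms (3)
10. 3181.818ms @ 21/2 + 454.545ms (3/2)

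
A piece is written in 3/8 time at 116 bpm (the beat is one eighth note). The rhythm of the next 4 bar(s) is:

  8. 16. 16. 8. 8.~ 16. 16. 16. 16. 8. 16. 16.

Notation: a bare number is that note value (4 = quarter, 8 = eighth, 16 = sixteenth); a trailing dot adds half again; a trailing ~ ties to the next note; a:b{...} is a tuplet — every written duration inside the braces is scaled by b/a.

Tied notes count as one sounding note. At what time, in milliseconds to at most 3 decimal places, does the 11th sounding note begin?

1. 0.0ms @ 0 + 775.862ms (3/2)
2. 775.862ms @ 3/2 + 387.931ms (3/4)
3. 1163.793ms @ 9/4 + 387.931ms (3/4)
4. 1551.724ms @ 3 + 775.862ms (3/2)
5. 2327.586ms @ 9/2 + 1163.793ms (9/4)
6. 3491.379ms @ 27/4 + 387.931ms (3/4)
7. 3879.31ms @ 15/2 + 387.931ms (3/4)
8. 4267.241ms @ 33/4 + 387.931ms (3/4)
9. 4655.172ms @ 9 + 775.862ms (3/2)
10. 5431.034ms @ 21/2 + 387.931ms (3/4)
11. 5818.966ms @ 45/4 + 387.931ms (3/4)

note 11 onset = 45/4b = 5818.966ms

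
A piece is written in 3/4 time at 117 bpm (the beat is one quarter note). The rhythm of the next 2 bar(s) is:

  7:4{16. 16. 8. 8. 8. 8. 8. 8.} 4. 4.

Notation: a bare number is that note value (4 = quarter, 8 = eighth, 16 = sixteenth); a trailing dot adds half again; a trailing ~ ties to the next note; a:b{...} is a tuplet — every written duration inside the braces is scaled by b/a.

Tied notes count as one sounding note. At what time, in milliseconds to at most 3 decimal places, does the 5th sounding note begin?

note 5 onset = 9/7b = 659.341ms

1. 0.0ms @ 0 + 109.89ms (3/14)
2. 109.89ms @ 3/14 + 109.89ms (3/14)
3. 219.78ms @ 3/7 + 219.78ms (3/7)
4. 439.56ms @ 6/7 + 219.78ms (3/7)
5. 659.341ms @ 9/7 + 219.78ms (3/7)
6. 879.121ms @ 12/7 + 219.78ms (3/7)
7. 1098.901ms @ 15/7 + 219.78ms (3/7)
8. 1318.681ms @ 18/7 + 219.78ms (3/7)
9. 1538.462ms @ 3 + 769.231ms (3/2)
10. 2307.692ms @ 9/2 + 769.231ms (3/2)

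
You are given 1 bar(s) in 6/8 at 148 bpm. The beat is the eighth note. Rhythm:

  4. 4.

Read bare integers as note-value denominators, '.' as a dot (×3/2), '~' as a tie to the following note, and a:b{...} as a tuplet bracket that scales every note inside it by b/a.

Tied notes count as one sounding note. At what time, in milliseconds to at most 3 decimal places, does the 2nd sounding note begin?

1. 0.0ms @ 0 + 1216.216ms (3)
2. 1216.216ms @ 3 + 1216.216ms (3)

note 2 onset = 3b = 1216.216ms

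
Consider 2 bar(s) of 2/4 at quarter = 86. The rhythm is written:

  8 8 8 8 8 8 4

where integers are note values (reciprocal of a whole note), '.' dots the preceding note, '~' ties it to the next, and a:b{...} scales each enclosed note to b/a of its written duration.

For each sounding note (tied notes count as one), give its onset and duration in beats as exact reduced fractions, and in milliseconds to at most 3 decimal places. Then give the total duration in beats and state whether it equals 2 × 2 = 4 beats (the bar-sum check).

1) 0.0ms=0b +348.837ms=1/2b
2) 348.837ms=1/2b +348.837ms=1/2b
3) 697.674ms=1b +348.837ms=1/2b
4) 1046.512ms=3/2b +348.837ms=1/2b
5) 1395.349ms=2b +348.837ms=1/2b
6) 1744.186ms=5/2b +348.837ms=1/2b
7) 2093.023ms=3b +697.674ms=1b
Σ=4b of 4 (86bpm 2/4) — PASS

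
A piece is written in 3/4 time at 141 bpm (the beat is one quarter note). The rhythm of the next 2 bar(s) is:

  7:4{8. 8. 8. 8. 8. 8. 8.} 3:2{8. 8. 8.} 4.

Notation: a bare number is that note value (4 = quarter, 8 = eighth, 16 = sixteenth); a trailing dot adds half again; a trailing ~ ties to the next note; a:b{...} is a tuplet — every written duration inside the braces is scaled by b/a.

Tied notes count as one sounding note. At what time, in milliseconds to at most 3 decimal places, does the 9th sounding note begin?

1. 0.0ms @ 0 + 182.371ms (3/7)
2. 182.371ms @ 3/7 + 182.371ms (3/7)
3. 364.742ms @ 6/7 + 182.371ms (3/7)
4. 547.112ms @ 9/7 + 182.371ms (3/7)
5. 729.483ms @ 12/7 + 182.371ms (3/7)
6. 911.854ms @ 15/7 + 182.371ms (3/7)
7. 1094.225ms @ 18/7 + 182.371ms (3/7)
8. 1276.596ms @ 3 + 212.766ms (1/2)
9. 1489.362ms @ 7/2 + 212.766ms (1/2)
10. 1702.128ms @ 4 + 212.766ms (1/2)
11. 1914.894ms @ 9/2 + 638.298ms (3/2)

note 9 onset = 7/2b = 1489.362ms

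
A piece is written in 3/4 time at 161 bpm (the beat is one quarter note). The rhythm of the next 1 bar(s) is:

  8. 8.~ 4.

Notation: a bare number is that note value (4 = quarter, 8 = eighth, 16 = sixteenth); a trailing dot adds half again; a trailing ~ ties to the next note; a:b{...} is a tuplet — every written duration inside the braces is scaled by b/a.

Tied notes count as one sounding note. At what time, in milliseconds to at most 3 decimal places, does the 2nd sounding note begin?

note 2 onset = 3/4b = 279.503ms

1. 0.0ms @ 0 + 279.503ms (3/4)
2. 279.503ms @ 3/4 + 838.509ms (9/4)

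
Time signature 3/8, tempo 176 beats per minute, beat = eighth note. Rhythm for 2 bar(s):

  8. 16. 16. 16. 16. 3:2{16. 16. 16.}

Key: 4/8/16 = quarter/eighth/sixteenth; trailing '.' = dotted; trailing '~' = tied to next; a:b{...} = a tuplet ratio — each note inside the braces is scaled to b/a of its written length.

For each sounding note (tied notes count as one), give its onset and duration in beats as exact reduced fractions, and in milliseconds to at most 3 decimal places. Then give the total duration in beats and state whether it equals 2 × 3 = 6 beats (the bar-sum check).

1) 0.0ms=0b +511.364ms=3/2b
2) 511.364ms=3/2b +255.682ms=3/4b
3) 767.045ms=9/4b +255.682ms=3/4b
4) 1022.727ms=3b +255.682ms=3/4b
5) 1278.409ms=15/4b +255.682ms=3/4b
6) 1534.091ms=9/2b +170.455ms=1/2b
7) 1704.545ms=5b +170.455ms=1/2b
8) 1875.0ms=11/2b +170.455ms=1/2b
Σ=6b of 6 (176bpm 3/8) — PASS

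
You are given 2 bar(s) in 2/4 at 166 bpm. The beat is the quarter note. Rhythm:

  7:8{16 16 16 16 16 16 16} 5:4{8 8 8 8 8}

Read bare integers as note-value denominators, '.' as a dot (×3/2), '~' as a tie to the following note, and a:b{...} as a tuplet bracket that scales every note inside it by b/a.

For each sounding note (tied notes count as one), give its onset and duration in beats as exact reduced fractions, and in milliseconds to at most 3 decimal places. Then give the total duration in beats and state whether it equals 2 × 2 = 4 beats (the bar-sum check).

1) 0.0ms=0b +103.27ms=2/7b
2) 103.27ms=2/7b +103.27ms=2/7b
3) 206.54ms=4/7b +103.27ms=2/7b
4) 309.811ms=6/7b +103.27ms=2/7b
5) 413.081ms=8/7b +103.27ms=2/7b
6) 516.351ms=10/7b +103.27ms=2/7b
7) 619.621ms=12/7b +103.27ms=2/7b
8) 722.892ms=2b +144.578ms=2/5b
9) 867.47ms=12/5b +144.578ms=2/5b
10) 1012.048ms=14/5b +144.578ms=2/5b
11) 1156.627ms=16/5b +144.578ms=2/5b
12) 1301.205ms=18/5b +144.578ms=2/5b
Σ=4b of 4 (166bpm 2/4) — PASS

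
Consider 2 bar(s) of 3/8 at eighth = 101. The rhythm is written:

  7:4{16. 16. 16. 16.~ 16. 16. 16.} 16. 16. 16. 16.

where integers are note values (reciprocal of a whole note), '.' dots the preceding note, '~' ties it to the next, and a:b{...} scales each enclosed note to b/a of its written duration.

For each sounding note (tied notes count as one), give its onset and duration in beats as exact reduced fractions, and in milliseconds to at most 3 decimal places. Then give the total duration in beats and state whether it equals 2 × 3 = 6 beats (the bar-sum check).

1) 0.0ms=0b +254.597ms=3/7b
2) 254.597ms=3/7b +254.597ms=3/7b
3) 509.194ms=6/7b +254.597ms=3/7b
4) 763.791ms=9/7b +509.194ms=6/7b
5) 1272.984ms=15/7b +254.597ms=3/7b
6) 1527.581ms=18/7b +254.597ms=3/7b
7) 1782.178ms=3b +445.545ms=3/4b
8) 2227.723ms=15/4b +445.545ms=3/4b
9) 2673.267ms=9/2b +445.545ms=3/4b
10) 3118.812ms=21/4b +445.545ms=3/4b
Σ=6b of 6 (101bpm 3/8) — PASS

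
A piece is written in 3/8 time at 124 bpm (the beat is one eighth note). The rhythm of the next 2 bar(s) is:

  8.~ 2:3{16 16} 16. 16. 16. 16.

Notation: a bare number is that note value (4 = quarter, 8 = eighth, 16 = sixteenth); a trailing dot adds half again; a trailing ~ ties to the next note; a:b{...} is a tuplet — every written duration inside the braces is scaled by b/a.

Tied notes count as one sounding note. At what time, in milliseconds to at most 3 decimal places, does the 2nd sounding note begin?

1. 0.0ms @ 0 + 1088.71ms (9/4)
2. 1088.71ms @ 9/4 + 362.903ms (3/4)
3. 1451.613ms @ 3 + 362.903ms (3/4)
4. 1814.516ms @ 15/4 + 362.903ms (3/4)
5. 2177.419ms @ 9/2 + 362.903ms (3/4)
6. 2540.323ms @ 21/4 + 362.903ms (3/4)

note 2 onset = 9/4b = 1088.71ms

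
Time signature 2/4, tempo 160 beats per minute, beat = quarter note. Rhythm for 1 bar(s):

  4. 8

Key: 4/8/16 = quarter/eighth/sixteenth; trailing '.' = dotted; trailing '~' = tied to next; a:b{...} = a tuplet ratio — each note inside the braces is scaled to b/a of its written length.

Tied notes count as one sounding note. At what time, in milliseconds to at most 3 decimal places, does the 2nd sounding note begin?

note 2 onset = 3/2b = 562.5ms

1. 0.0ms @ 0 + 562.5ms (3/2)
2. 562.5ms @ 3/2 + 187.5ms (1/2)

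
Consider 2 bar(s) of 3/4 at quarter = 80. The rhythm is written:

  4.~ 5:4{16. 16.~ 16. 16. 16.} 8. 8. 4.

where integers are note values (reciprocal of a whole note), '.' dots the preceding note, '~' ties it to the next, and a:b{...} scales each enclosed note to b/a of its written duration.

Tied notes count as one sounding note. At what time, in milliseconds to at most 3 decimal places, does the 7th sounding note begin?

1. 0.0ms @ 0 + 1350.0ms (9/5)
2. 1350.0ms @ 9/5 + 450.0ms (3/5)
3. 1800.0ms @ 12/5 + 225.0ms (3/10)
4. 2025.0ms @ 27/10 + 225.0ms (3/10)
5. 2250.0ms @ 3 + 562.5ms (3/4)
6. 2812.5ms @ 15/4 + 562.5ms (3/4)
7. 3375.0ms @ 9/2 + 1125.0ms (3/2)

note 7 onset = 9/2b = 3375.0ms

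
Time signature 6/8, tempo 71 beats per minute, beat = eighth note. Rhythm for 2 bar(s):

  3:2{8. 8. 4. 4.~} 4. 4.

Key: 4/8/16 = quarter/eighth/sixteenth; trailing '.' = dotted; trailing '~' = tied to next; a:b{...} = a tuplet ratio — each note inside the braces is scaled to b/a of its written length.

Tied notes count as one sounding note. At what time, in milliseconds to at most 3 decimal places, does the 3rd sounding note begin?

1. 0.0ms @ 0 + 845.07ms (1)
2. 845.07ms @ 1 + 845.07ms (1)
3. 1690.141ms @ 2 + 1690.141ms (2)
4. 3380.282ms @ 4 + 4225.352ms (5)
5. 7605.634ms @ 9 + 2535.211ms (3)

note 3 onset = 2b = 1690.141ms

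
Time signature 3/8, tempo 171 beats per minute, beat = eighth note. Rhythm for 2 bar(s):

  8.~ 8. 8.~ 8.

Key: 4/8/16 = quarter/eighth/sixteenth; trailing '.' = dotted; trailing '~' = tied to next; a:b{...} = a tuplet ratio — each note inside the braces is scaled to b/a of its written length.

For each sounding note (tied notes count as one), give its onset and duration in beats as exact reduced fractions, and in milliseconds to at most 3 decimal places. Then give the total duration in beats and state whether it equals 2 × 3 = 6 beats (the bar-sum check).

1) 0.0ms=0b +1052.632ms=3b
2) 1052.632ms=3b +1052.632ms=3b
Σ=6b of 6 (171bpm 3/8) — PASS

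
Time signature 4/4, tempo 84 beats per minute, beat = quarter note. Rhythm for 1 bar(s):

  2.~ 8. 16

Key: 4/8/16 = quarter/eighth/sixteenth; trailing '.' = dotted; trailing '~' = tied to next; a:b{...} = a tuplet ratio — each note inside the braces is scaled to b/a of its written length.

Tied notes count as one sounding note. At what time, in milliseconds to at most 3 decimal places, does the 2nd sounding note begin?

1. 0.0ms @ 0 + 2678.571ms (15/4)
2. 2678.571ms @ 15/4 + 178.571ms (1/4)

note 2 onset = 15/4b = 2678.571ms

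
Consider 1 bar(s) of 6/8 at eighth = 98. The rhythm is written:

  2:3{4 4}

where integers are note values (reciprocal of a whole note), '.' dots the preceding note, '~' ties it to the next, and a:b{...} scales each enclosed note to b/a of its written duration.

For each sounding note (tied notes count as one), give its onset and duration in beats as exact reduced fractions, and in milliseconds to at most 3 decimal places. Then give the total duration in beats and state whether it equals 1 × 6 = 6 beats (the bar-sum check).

1) 0.0ms=0b +1836.735ms=3b
2) 1836.735ms=3b +1836.735ms=3b
Σ=6b of 6 (98bpm 6/8) — PASS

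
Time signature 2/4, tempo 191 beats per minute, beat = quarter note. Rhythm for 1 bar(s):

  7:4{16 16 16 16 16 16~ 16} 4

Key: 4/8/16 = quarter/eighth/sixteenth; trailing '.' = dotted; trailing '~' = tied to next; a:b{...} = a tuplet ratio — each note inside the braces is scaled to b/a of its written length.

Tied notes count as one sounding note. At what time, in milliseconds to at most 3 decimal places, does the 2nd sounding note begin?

note 2 onset = 1/7b = 44.877ms

1. 0.0ms @ 0 + 44.877ms (1/7)
2. 44.877ms @ 1/7 + 44.877ms (1/7)
3. 89.753ms @ 2/7 + 44.877ms (1/7)
4. 134.63ms @ 3/7 + 44.877ms (1/7)
5. 179.506ms @ 4/7 + 44.877ms (1/7)
6. 224.383ms @ 5/7 + 89.753ms (2/7)
7. 314.136ms @ 1 + 314.136ms (1)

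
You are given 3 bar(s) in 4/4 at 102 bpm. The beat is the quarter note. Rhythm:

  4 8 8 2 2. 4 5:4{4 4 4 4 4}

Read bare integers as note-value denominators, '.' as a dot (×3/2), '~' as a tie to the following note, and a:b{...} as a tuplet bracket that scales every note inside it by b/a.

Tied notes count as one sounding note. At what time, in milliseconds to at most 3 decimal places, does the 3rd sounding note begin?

1. 0.0ms @ 0 + 588.235ms (1)
2. 588.235ms @ 1 + 294.118ms (1/2)
3. 882.353ms @ 3/2 + 294.118ms (1/2)
4. 1176.471ms @ 2 + 1176.471ms (2)
5. 2352.941ms @ 4 + 1764.706ms (3)
6. 4117.647ms @ 7 + 588.235ms (1)
7. 4705.882ms @ 8 + 470.588ms (4/5)
8. 5176.471ms @ 44/5 + 470.588ms (4/5)
9. 5647.059ms @ 48/5 + 470.588ms (4/5)
10. 6117.647ms @ 52/5 + 470.588ms (4/5)
11. 6588.235ms @ 56/5 + 470.588ms (4/5)

note 3 onset = 3/2b = 882.353ms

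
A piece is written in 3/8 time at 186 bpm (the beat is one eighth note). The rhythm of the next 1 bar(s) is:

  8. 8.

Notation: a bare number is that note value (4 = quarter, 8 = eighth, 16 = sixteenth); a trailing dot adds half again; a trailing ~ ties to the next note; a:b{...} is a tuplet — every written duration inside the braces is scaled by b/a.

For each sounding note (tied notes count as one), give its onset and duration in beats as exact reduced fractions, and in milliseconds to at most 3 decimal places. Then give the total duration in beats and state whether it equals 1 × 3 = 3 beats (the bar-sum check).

1) 0.0ms=0b +483.871ms=3/2b
2) 483.871ms=3/2b +483.871ms=3/2b
Σ=3b of 3 (186bpm 3/8) — PASS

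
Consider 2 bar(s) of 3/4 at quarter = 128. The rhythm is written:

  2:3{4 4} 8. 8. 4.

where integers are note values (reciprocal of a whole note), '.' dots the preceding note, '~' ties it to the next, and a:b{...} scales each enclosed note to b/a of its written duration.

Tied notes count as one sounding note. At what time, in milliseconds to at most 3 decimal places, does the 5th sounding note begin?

1. 0.0ms @ 0 + 703.125ms (3/2)
2. 703.125ms @ 3/2 + 703.125ms (3/2)
3. 1406.25ms @ 3 + 351.562ms (3/4)
4. 1757.812ms @ 15/4 + 351.562ms (3/4)
5. 2109.375ms @ 9/2 + 703.125ms (3/2)

note 5 onset = 9/2b = 2109.375ms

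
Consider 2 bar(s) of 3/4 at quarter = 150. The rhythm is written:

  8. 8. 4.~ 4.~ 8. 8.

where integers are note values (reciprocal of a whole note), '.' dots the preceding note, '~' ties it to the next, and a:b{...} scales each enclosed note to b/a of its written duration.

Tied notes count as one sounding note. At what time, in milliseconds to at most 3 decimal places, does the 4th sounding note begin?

1. 0.0ms @ 0 + 300.0ms (3/4)
2. 300.0ms @ 3/4 + 300.0ms (3/4)
3. 600.0ms @ 3/2 + 1500.0ms (15/4)
4. 2100.0ms @ 21/4 + 300.0ms (3/4)

note 4 onset = 21/4b = 2100.0ms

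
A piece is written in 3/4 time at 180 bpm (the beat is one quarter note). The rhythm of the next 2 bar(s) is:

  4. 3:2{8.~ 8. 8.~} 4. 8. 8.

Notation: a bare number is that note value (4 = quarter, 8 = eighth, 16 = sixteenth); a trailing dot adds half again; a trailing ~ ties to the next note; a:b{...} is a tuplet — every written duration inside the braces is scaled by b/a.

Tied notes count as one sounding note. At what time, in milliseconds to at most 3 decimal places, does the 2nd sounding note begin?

1. 0.0ms @ 0 + 500.0ms (3/2)
2. 500.0ms @ 3/2 + 333.333ms (1)
3. 833.333ms @ 5/2 + 666.667ms (2)
4. 1500.0ms @ 9/2 + 250.0ms (3/4)
5. 1750.0ms @ 21/4 + 250.0ms (3/4)

note 2 onset = 3/2b = 500.0ms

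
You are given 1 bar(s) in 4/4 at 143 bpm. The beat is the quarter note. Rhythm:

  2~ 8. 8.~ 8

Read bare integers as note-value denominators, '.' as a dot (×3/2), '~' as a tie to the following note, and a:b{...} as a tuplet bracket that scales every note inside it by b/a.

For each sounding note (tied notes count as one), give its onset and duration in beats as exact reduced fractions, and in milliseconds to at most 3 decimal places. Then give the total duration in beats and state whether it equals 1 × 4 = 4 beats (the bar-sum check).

1) 0.0ms=0b +1153.846ms=11/4b
2) 1153.846ms=11/4b +524.476ms=5/4b
Σ=4b of 4 (143bpm 4/4) — PASS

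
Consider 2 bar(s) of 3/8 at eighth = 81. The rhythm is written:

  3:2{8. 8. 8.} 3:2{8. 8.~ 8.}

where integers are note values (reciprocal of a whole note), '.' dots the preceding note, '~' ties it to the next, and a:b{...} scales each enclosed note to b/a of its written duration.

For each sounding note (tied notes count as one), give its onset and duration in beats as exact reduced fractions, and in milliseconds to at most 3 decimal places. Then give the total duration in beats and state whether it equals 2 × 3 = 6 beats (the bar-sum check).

1) 0.0ms=0b +740.741ms=1b
2) 740.741ms=1b +740.741ms=1b
3) 1481.481ms=2b +740.741ms=1b
4) 2222.222ms=3b +740.741ms=1b
5) 2962.963ms=4b +1481.481ms=2b
Σ=6b of 6 (81bpm 3/8) — PASS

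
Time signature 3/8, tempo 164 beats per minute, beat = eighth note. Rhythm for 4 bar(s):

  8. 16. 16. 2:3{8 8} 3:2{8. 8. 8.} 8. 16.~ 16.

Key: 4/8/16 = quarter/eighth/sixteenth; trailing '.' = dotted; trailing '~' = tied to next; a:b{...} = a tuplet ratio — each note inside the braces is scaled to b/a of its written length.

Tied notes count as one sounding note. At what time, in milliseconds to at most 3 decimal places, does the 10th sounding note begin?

note 10 onset = 21/2b = 3841.463ms

1. 0.0ms @ 0 + 548.78ms (3/2)
2. 548.78ms @ 3/2 + 274.39ms (3/4)
3. 823.171ms @ 9/4 + 274.39ms (3/4)
4. 1097.561ms @ 3 + 548.78ms (3/2)
5. 1646.341ms @ 9/2 + 548.78ms (3/2)
6. 2195.122ms @ 6 + 365.854ms (1)
7. 2560.976ms @ 7 + 365.854ms (1)
8. 2926.829ms @ 8 + 365.854ms (1)
9. 3292.683ms @ 9 + 548.78ms (3/2)
10. 3841.463ms @ 21/2 + 548.78ms (3/2)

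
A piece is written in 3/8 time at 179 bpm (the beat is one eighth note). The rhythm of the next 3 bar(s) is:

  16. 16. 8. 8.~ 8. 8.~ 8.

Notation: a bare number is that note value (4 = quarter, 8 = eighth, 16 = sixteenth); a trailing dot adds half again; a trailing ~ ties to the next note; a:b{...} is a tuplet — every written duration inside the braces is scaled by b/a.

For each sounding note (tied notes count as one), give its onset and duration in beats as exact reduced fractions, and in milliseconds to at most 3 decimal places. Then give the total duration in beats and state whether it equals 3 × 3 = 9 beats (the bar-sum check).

1) 0.0ms=0b +251.397ms=3/4b
2) 251.397ms=3/4b +251.397ms=3/4b
3) 502.793ms=3/2b +502.793ms=3/2b
4) 1005.587ms=3b +1005.587ms=3b
5) 2011.173ms=6b +1005.587ms=3b
Σ=9b of 9 (179bpm 3/8) — PASS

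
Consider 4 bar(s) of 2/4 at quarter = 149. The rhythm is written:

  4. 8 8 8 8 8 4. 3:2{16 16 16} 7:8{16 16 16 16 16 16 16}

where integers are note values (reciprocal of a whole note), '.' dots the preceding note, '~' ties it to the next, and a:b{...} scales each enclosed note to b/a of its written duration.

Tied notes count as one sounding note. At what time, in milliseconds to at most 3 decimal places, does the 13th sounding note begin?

1. 0.0ms @ 0 + 604.027ms (3/2)
2. 604.027ms @ 3/2 + 201.342ms (1/2)
3. 805.369ms @ 2 + 201.342ms (1/2)
4. 1006.711ms @ 5/2 + 201.342ms (1/2)
5. 1208.054ms @ 3 + 201.342ms (1/2)
6. 1409.396ms @ 7/2 + 201.342ms (1/2)
7. 1610.738ms @ 4 + 604.027ms (3/2)
8. 2214.765ms @ 11/2 + 67.114ms (1/6)
9. 2281.879ms @ 17/3 + 67.114ms (1/6)
10. 2348.993ms @ 35/6 + 67.114ms (1/6)
11. 2416.107ms @ 6 + 115.053ms (2/7)
12. 2531.16ms @ 44/7 + 115.053ms (2/7)
13. 2646.213ms @ 46/7 + 115.053ms (2/7)
14. 2761.266ms @ 48/7 + 115.053ms (2/7)
15. 2876.318ms @ 50/7 + 115.053ms (2/7)
16. 2991.371ms @ 52/7 + 115.053ms (2/7)
17. 3106.424ms @ 54/7 + 115.053ms (2/7)

note 13 onset = 46/7b = 2646.213ms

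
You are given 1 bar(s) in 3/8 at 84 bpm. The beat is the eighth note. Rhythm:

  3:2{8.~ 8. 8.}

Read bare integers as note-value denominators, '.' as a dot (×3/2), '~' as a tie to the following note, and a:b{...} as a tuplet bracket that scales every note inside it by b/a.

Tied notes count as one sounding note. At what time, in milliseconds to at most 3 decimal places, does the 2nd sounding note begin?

1. 0.0ms @ 0 + 1428.571ms (2)
2. 1428.571ms @ 2 + 714.286ms (1)

note 2 onset = 2b = 1428.571ms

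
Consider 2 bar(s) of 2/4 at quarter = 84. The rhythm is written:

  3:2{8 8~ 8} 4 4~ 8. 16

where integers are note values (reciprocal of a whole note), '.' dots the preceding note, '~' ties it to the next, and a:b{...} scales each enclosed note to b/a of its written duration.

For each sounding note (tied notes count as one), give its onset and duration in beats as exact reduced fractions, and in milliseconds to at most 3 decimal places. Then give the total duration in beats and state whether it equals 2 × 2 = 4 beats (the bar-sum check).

1) 0.0ms=0b +238.095ms=1/3b
2) 238.095ms=1/3b +476.19ms=2/3b
3) 714.286ms=1b +714.286ms=1b
4) 1428.571ms=2b +1250.0ms=7/4b
5) 2678.571ms=15/4b +178.571ms=1/4b
Σ=4b of 4 (84bpm 2/4) — PASS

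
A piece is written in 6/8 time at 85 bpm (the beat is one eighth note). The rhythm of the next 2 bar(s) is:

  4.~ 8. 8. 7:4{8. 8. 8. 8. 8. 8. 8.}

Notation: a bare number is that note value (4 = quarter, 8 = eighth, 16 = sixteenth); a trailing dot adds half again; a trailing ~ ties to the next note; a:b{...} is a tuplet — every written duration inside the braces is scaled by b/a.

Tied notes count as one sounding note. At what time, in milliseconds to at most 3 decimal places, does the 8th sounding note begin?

1. 0.0ms @ 0 + 3176.471ms (9/2)
2. 3176.471ms @ 9/2 + 1058.824ms (3/2)
3. 4235.294ms @ 6 + 605.042ms (6/7)
4. 4840.336ms @ 48/7 + 605.042ms (6/7)
5. 5445.378ms @ 54/7 + 605.042ms (6/7)
6. 6050.42ms @ 60/7 + 605.042ms (6/7)
7. 6655.462ms @ 66/7 + 605.042ms (6/7)
8. 7260.504ms @ 72/7 + 605.042ms (6/7)
9. 7865.546ms @ 78/7 + 605.042ms (6/7)

note 8 onset = 72/7b = 7260.504ms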